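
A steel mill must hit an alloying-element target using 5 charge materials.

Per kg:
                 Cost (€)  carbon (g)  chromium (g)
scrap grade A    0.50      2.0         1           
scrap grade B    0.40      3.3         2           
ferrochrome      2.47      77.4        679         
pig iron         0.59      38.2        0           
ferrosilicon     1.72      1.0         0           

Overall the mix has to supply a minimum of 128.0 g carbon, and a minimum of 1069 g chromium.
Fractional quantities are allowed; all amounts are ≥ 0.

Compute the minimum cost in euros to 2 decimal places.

Let x1 = kg of scrap grade A, x2 = kg of scrap grade B, x3 = kg of ferrochrome, x4 = kg of pig iron, x5 = kg of ferrosilicon.
Minimise 0.5x1 + 0.4x2 + 2.47x3 + 0.59x4 + 1.72x5 s.t.:
  2x1 + 3.3x2 + 77.4x3 + 38.2x4 + 1x5 ≥ 128   (carbon)
  1x1 + 2x2 + 679x3 ≥ 1069   (chromium)
  x1, x2, x3, x4, x5 ≥ 0.
The optimal basis is {ferrochrome, pig iron}; scrap grade A, scrap grade B, ferrosilicon drop out. There the carbon and chromium constraints are tight.
Optimal quantities: ferrochrome = 1.574 kg, pig iron = 0.1608 kg.
Total cost: 2.47·1.574 + 0.59·0.1608 = 3.9827.

€3.98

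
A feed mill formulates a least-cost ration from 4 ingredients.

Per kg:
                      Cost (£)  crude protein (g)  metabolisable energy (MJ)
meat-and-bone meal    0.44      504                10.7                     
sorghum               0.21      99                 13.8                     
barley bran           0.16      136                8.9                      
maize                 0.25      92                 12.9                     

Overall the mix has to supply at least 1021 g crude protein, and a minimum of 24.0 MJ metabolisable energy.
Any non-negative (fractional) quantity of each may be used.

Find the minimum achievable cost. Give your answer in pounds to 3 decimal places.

Let x1 = kg of meat-and-bone meal, x2 = kg of sorghum, x3 = kg of barley bran, x4 = kg of maize.
Minimise 0.44x1 + 0.21x2 + 0.16x3 + 0.25x4 s.t.:
  504x1 + 99x2 + 136x3 + 92x4 ≥ 1021   (crude protein)
  10.7x1 + 13.8x2 + 8.9x3 + 12.9x4 ≥ 24   (metabolisable energy)
  x1, x2, x3, x4 ≥ 0.
The cheapest feasible vertex uses only meat-and-bone meal, barley bran; sorghum, maize are not used. The crude protein and metabolisable energy requirements are met with equality.
Solving gives x1 = 1.921, x3 = 0.3865.
Total cost: 0.44·1.921 + 0.16·0.3865 = 0.90708.

£0.907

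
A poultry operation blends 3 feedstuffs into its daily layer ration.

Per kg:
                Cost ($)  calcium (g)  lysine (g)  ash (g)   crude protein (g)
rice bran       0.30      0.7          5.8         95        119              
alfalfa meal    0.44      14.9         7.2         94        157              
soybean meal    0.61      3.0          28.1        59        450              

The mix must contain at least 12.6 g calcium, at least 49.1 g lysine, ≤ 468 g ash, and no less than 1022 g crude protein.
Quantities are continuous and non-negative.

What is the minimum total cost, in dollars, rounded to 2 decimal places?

Let x1 = kg of rice bran, x2 = kg of alfalfa meal, x3 = kg of soybean meal.
Minimise 0.3x1 + 0.44x2 + 0.61x3 with:
  0.7x1 + 14.9x2 + 3x3 ≥ 12.6   (calcium)
  5.8x1 + 7.2x2 + 28.1x3 ≥ 49.1   (lysine)
  95x1 + 94x2 + 59x3 ≤ 468   (ash)
  119x1 + 157x2 + 450x3 ≥ 1022   (crude protein)
  x1, x2, x3 ≥ 0.
At the optimum only alfalfa meal, soybean meal are positive (rice bran = 0). There the calcium and crude protein constraints are tight.
Solving gives x2 = 0.4177, x3 = 2.125.
Objective = 0.44·0.4177 + 0.61·2.125 = 1.4800.

$1.48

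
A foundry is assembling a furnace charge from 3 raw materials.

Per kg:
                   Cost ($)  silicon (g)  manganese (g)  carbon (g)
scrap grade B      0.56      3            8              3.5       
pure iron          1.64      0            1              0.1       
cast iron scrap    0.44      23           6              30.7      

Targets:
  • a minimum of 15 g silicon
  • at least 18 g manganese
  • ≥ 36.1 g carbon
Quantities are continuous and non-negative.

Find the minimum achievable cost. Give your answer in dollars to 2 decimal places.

This is a linear program. Let x1 = kg of scrap grade B, x2 = kg of pure iron, x3 = kg of cast iron scrap.
Minimize 0.56x1 + 1.64x2 + 0.44x3 s.t.:
  3x1 + 23x3 ≥ 15   (silicon)
  8x1 + 1x2 + 6x3 ≥ 18   (manganese)
  3.5x1 + 0.1x2 + 30.7x3 ≥ 36.1   (carbon)
  x1, x2, x3 ≥ 0.
The optimal basis is {scrap grade B, cast iron scrap}; pure iron drops out. Binding constraints: manganese and carbon.
Solving gives x1 = 1.496, x3 = 1.005.
Hence cost = 0.56·1.496 + 0.44·1.005 = $1.2800.

$1.28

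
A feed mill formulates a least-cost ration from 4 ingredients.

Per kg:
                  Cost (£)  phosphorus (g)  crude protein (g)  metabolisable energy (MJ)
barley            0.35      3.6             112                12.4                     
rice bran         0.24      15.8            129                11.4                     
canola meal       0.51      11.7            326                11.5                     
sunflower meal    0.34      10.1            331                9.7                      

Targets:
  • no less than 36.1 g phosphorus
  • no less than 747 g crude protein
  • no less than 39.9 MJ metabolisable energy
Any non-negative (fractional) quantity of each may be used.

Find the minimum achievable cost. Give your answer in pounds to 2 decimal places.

Let x1 = kg of barley, x2 = kg of rice bran, x3 = kg of canola meal, x4 = kg of sunflower meal.
min 0.35x1 + 0.24x2 + 0.51x3 + 0.34x4 s.t.:
  3.6x1 + 15.8x2 + 11.7x3 + 10.1x4 ≥ 36.1   (phosphorus)
  112x1 + 129x2 + 326x3 + 331x4 ≥ 747   (crude protein)
  12.4x1 + 11.4x2 + 11.5x3 + 9.7x4 ≥ 39.9   (metabolisable energy)
  x1, x2, x3, x4 ≥ 0.
The optimal basis is {rice bran, sunflower meal}; barley, canola meal drop out. Binding constraints: crude protein and metabolisable energy.
Optimal quantities: rice bran = 2.364 kg, sunflower meal = 1.336 kg.
Hence cost = 0.24·2.364 + 0.34·1.336 = £1.0216.

£1.02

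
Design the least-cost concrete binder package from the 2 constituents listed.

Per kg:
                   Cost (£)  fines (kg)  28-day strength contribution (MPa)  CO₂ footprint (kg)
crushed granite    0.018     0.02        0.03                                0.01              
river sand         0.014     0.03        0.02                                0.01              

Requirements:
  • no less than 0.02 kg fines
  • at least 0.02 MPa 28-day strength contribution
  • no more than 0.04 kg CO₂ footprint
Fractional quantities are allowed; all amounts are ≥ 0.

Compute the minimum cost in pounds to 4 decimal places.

Set it up as a linear program. Let x1 = kg of crushed granite, x2 = kg of river sand.
Minimise 0.018x1 + 0.014x2 s.t.:
  0.02x1 + 0.03x2 ≥ 0.02   (fines)
  0.03x1 + 0.02x2 ≥ 0.02   (28-day strength contribution)
  0.01x1 + 0.01x2 ≤ 0.04   (CO₂ footprint)
  x1, x2 ≥ 0.
Both inputs are positive at the optimum. There the fines and 28-day strength contribution constraints are tight.
That vertex is x1 = 0.4, x2 = 0.4.
Hence cost = 0.018·0.4 + 0.014·0.4 = £0.012800.

£0.0128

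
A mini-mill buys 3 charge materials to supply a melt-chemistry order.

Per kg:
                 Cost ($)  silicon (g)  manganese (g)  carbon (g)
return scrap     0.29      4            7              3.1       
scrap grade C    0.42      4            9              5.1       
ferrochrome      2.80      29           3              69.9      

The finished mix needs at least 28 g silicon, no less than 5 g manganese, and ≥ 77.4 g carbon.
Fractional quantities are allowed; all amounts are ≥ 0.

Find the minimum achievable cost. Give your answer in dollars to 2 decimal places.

$3.14

Let x1 = kg of return scrap, x2 = kg of scrap grade C, x3 = kg of ferrochrome.
Minimize 0.29x1 + 0.42x2 + 2.8x3 with:
  4x1 + 4x2 + 29x3 ≥ 28   (silicon)
  7x1 + 9x2 + 3x3 ≥ 5   (manganese)
  3.1x1 + 5.1x2 + 69.9x3 ≥ 77.4   (carbon)
  x1, x2, x3 ≥ 0.
The optimal basis is {return scrap, ferrochrome}; scrap grade C drops out. The manganese and carbon requirements are met with equality.
So return scrap = 0.2444 kg, ferrochrome = 1.096 kg.
Hence cost = 0.29·0.2444 + 2.8·1.096 = $3.1397.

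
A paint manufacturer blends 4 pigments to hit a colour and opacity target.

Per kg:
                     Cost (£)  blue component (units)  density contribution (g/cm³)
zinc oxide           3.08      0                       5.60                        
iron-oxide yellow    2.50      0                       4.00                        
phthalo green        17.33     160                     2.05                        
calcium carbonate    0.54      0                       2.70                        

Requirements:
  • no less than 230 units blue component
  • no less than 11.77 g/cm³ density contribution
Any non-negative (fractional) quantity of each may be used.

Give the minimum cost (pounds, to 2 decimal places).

£26.68

Let x1 = kg of zinc oxide, x2 = kg of iron-oxide yellow, x3 = kg of phthalo green, x4 = kg of calcium carbonate.
Minimize 3.08x1 + 2.5x2 + 17.33x3 + 0.54x4 with:
  160x3 ≥ 230   (blue component)
  5.6x1 + 4x2 + 2.05x3 + 2.7x4 ≥ 11.77   (density contribution)
  x1, x2, x3, x4 ≥ 0.
The cheapest feasible vertex uses only phthalo green, calcium carbonate; zinc oxide, iron-oxide yellow are not used. Binding constraints: blue component and density contribution.
Optimal quantities: phthalo green = 1.4375 kg, calcium carbonate = 3.2678 kg.
Cost = 17.33·1.4375 + 0.54·3.2678 = 26.6765.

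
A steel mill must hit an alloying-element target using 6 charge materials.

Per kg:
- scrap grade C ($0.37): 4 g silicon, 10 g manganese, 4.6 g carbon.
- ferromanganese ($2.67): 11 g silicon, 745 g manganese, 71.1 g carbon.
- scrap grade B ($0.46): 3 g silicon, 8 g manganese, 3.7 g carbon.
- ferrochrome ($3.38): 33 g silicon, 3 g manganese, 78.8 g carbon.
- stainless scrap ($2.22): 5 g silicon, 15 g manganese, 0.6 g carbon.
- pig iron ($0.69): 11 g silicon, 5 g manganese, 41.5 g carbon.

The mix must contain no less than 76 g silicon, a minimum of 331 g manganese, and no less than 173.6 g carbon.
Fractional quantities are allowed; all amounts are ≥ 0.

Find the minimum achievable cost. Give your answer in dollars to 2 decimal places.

Treat it as an LP. Let x1 = kg of scrap grade C, x2 = kg of ferromanganese, x3 = kg of scrap grade B, x4 = kg of ferrochrome, x5 = kg of stainless scrap, x6 = kg of pig iron.
Minimise 0.37x1 + 2.67x2 + 0.46x3 + 3.38x4 + 2.22x5 + 0.69x6 s.t.:
  4x1 + 11x2 + 3x3 + 33x4 + 5x5 + 11x6 ≥ 76   (silicon)
  10x1 + 745x2 + 8x3 + 3x4 + 15x5 + 5x6 ≥ 331   (manganese)
  4.6x1 + 71.1x2 + 3.7x3 + 78.8x4 + 0.6x5 + 41.5x6 ≥ 173.6   (carbon)
  x1, x2, x3, x4, x5, x6 ≥ 0.
The cheapest feasible vertex uses only ferromanganese, pig iron; scrap grade C, scrap grade B, ferrochrome, stainless scrap are not used. Binding constraints: silicon and manganese.
That vertex is x2 = 0.4006, x6 = 6.508.
Total cost: 2.67·0.4006 + 0.69·6.508 = 5.5601.

$5.56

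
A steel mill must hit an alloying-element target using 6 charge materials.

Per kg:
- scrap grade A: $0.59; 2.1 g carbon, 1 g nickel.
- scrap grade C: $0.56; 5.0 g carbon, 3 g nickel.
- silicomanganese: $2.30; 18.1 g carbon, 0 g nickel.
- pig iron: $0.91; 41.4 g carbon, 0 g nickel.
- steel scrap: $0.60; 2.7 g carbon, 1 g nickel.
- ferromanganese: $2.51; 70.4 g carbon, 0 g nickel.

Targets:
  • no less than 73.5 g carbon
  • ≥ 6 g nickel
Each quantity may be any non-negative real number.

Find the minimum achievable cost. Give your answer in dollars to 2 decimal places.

$2.52

Set it up as a linear program. Let x1 = kg of scrap grade A, x2 = kg of scrap grade C, x3 = kg of silicomanganese, x4 = kg of pig iron, x5 = kg of steel scrap, x6 = kg of ferromanganese.
Minimize 0.59x1 + 0.56x2 + 2.3x3 + 0.91x4 + 0.6x5 + 2.51x6 s.t.:
  2.1x1 + 5x2 + 18.1x3 + 41.4x4 + 2.7x5 + 70.4x6 ≥ 73.5   (carbon)
  1x1 + 3x2 + 1x5 ≥ 6   (nickel)
  x1, x2, x3, x4, x5, x6 ≥ 0.
The optimal basis is {scrap grade C, pig iron}; scrap grade A, silicomanganese, steel scrap, ferromanganese drop out. The carbon and nickel requirements are met with equality.
That vertex is x2 = 2, x4 = 1.534.
Total cost: 0.56·2 + 0.91·1.534 = 2.5159.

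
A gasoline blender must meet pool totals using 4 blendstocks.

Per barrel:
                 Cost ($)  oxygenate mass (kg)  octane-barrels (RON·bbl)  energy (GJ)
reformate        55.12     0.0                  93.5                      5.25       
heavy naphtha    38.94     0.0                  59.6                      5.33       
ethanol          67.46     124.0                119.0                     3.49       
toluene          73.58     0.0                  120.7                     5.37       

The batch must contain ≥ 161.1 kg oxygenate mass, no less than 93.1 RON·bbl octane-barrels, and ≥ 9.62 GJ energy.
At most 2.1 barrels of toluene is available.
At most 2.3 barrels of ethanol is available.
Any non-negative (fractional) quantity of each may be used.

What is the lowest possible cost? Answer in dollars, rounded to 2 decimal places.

$124.80

Let x1 = barrels of reformate, x2 = barrels of heavy naphtha, x3 = barrels of ethanol, x4 = barrels of toluene.
min 55.12x1 + 38.94x2 + 67.46x3 + 73.58x4 s.t.:
  124x3 ≥ 161.1   (oxygenate mass)
  93.5x1 + 59.6x2 + 119x3 + 120.7x4 ≥ 93.1   (octane-barrels)
  5.25x1 + 5.33x2 + 3.49x3 + 5.37x4 ≥ 9.62   (energy)
  x4 ≤ 2.1
  x3 ≤ 2.3
  x1, x2, x3, x4 ≥ 0.
The cheapest feasible vertex uses only heavy naphtha, ethanol; reformate, toluene are not used. The oxygenate mass and energy requirements are met with equality.
Solving gives x2 = 0.95419, x3 = 1.2992.
Hence cost = 38.94·0.95419 + 67.46·1.2992 = $124.8002.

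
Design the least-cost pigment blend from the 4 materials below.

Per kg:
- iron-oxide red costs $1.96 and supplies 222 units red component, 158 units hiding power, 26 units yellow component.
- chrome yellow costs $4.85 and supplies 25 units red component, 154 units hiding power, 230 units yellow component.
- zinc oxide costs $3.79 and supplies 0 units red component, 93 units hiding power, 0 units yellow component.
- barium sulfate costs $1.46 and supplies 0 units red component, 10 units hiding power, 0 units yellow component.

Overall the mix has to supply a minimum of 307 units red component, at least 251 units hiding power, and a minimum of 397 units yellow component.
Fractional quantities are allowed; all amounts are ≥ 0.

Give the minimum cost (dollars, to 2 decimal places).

$10.07

Set it up as a linear program. Let x1 = kg of iron-oxide red, x2 = kg of chrome yellow, x3 = kg of zinc oxide, x4 = kg of barium sulfate.
min 1.96x1 + 4.85x2 + 3.79x3 + 1.46x4 subject to:
  222x1 + 25x2 ≥ 307   (red component)
  158x1 + 154x2 + 93x3 + 10x4 ≥ 251   (hiding power)
  26x1 + 230x2 ≥ 397   (yellow component)
  x1, x2, x3, x4 ≥ 0.
At the optimum only iron-oxide red, chrome yellow are positive (zinc oxide, barium sulfate = 0). The red component and yellow component requirements are met with equality.
Optimal quantities: iron-oxide red = 1.204 kg, chrome yellow = 1.59 kg.
Hence cost = 1.96·1.204 + 4.85·1.59 = $10.0713.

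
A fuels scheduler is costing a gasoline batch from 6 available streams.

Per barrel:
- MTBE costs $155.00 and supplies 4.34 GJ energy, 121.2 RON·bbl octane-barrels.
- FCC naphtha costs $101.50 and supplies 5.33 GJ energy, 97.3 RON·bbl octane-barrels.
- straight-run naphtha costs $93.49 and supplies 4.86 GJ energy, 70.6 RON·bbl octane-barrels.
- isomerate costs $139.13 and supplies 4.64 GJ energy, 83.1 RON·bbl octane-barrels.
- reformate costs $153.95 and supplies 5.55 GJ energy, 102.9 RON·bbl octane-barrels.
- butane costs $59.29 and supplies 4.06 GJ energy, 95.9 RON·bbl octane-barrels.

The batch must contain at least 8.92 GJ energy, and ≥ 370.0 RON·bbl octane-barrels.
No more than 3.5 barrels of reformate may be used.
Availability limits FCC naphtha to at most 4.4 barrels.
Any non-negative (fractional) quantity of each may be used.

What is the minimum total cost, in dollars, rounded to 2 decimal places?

$228.75

Let x1 = barrels of MTBE, x2 = barrels of FCC naphtha, x3 = barrels of straight-run naphtha, x4 = barrels of isomerate, x5 = barrels of reformate, x6 = barrels of butane.
Minimize 155x1 + 101.5x2 + 93.49x3 + 139.13x4 + 153.95x5 + 59.29x6 with:
  4.34x1 + 5.33x2 + 4.86x3 + 4.64x4 + 5.55x5 + 4.06x6 ≥ 8.92   (energy)
  121.2x1 + 97.3x2 + 70.6x3 + 83.1x4 + 102.9x5 + 95.9x6 ≥ 370   (octane-barrels)
  x5 ≤ 3.5
  x2 ≤ 4.4
  x1, x2, x3, x4, x5, x6 ≥ 0.
The cheapest feasible vertex uses only butane; MTBE, FCC naphtha, straight-run naphtha, isomerate, reformate are not used. The octane-barrels requirement is met with equality.
Solving gives x6 = 3.8582.
Total cost: 59.29·3.8582 = 228.7527.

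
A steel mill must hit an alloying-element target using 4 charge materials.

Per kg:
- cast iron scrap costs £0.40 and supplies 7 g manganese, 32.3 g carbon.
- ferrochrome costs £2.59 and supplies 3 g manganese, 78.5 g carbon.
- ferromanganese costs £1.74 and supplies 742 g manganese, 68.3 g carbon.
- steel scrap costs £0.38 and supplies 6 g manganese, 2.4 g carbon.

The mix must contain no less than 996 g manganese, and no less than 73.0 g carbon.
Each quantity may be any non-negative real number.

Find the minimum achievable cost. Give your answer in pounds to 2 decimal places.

£2.34

This is a linear program. Let x1 = kg of cast iron scrap, x2 = kg of ferrochrome, x3 = kg of ferromanganese, x4 = kg of steel scrap.
min 0.4x1 + 2.59x2 + 1.74x3 + 0.38x4 with:
  7x1 + 3x2 + 742x3 + 6x4 ≥ 996   (manganese)
  32.3x1 + 78.5x2 + 68.3x3 + 2.4x4 ≥ 73   (carbon)
  x1, x2, x3, x4 ≥ 0.
The cheapest feasible vertex uses only ferromanganese; cast iron scrap, ferrochrome, steel scrap are not used. Binding constraint: manganese.
Optimal quantities: ferromanganese = 1.342 kg.
Hence cost = 1.74·1.342 = £2.3351.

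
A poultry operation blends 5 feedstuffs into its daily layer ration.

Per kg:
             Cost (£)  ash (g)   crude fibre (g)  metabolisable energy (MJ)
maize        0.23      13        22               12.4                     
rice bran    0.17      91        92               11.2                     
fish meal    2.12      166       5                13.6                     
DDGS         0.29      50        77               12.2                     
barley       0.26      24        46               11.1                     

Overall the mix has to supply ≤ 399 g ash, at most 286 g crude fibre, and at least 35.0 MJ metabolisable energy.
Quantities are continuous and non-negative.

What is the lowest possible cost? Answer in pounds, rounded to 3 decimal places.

£0.532

Treat it as an LP. Let x1 = kg of maize, x2 = kg of rice bran, x3 = kg of fish meal, x4 = kg of DDGS, x5 = kg of barley.
Minimise 0.23x1 + 0.17x2 + 2.12x3 + 0.29x4 + 0.26x5 s.t.:
  13x1 + 91x2 + 166x3 + 50x4 + 24x5 ≤ 399   (ash)
  22x1 + 92x2 + 5x3 + 77x4 + 46x5 ≤ 286   (crude fibre)
  12.4x1 + 11.2x2 + 13.6x3 + 12.2x4 + 11.1x5 ≥ 35   (metabolisable energy)
  x1, x2, x3, x4, x5 ≥ 0.
At the optimum only maize, rice bran are positive (fish meal, DDGS, barley = 0). Binding constraints: crude fibre and metabolisable energy.
Solving gives x1 = 0.01878, x2 = 3.104.
Cost = 0.23·0.01878 + 0.17·3.104 = 0.53200.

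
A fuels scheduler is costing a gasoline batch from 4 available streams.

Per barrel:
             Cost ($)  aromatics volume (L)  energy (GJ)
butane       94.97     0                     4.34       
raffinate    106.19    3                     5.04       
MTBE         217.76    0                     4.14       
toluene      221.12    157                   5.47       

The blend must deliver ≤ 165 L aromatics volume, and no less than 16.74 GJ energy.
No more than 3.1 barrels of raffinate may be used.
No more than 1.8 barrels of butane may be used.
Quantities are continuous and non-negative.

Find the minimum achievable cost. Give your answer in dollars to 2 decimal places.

Let x1 = barrels of butane, x2 = barrels of raffinate, x3 = barrels of MTBE, x4 = barrels of toluene.
min 94.97x1 + 106.19x2 + 217.76x3 + 221.12x4 subject to:
  3x2 + 157x4 ≤ 165   (aromatics volume)
  4.34x1 + 5.04x2 + 4.14x3 + 5.47x4 ≥ 16.74   (energy)
  x2 ≤ 3.1
  x1 ≤ 1.8
  x1, x2, x3, x4 ≥ 0.
The minimum-cost mix takes nothing from MTBE, toluene — only butane, raffinate. The energy and the raffinate cap requirements are met with equality.
Solving gives x1 = 0.2571, x2 = 3.1.
Hence cost = 94.97·0.2571 + 106.19·3.1 = $353.6058.

$353.61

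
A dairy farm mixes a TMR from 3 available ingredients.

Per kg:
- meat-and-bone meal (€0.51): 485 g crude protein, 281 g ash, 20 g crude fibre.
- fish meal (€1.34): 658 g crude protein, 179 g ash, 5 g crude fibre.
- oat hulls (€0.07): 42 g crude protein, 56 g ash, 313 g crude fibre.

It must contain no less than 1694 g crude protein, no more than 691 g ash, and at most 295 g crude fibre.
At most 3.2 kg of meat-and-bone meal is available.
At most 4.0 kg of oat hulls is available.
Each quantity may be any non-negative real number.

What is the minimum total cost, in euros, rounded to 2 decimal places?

€2.71

Treat it as an LP. Let x1 = kg of meat-and-bone meal, x2 = kg of fish meal, x3 = kg of oat hulls.
Minimise 0.51x1 + 1.34x2 + 0.07x3 subject to:
  485x1 + 658x2 + 42x3 ≥ 1694   (crude protein)
  281x1 + 179x2 + 56x3 ≤ 691   (ash)
  20x1 + 5x2 + 313x3 ≤ 295   (crude fibre)
  x1 ≤ 3.2
  x3 ≤ 4
  x1, x2, x3 ≥ 0.
The cheapest feasible vertex uses only meat-and-bone meal, fish meal; oat hulls is not used. Binding constraints: crude protein and ash.
So meat-and-bone meal = 1.544 kg, fish meal = 1.436 kg.
Objective = 0.51·1.544 + 1.34·1.436 = 2.7117.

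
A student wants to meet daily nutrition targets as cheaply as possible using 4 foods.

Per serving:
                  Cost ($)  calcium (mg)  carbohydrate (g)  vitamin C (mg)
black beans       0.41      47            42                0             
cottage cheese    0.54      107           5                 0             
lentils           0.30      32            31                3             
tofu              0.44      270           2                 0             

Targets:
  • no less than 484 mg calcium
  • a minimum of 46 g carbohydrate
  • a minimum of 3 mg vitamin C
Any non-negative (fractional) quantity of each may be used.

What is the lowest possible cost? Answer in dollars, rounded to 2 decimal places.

Set it up as a linear program. Let x1 = servings of black beans, x2 = servings of cottage cheese, x3 = servings of lentils, x4 = servings of tofu.
min 0.41x1 + 0.54x2 + 0.3x3 + 0.44x4 subject to:
  47x1 + 107x2 + 32x3 + 270x4 ≥ 484   (calcium)
  42x1 + 5x2 + 31x3 + 2x4 ≥ 46   (carbohydrate)
  3x3 ≥ 3   (vitamin C)
  x1, x2, x3, x4 ≥ 0.
The minimum-cost mix takes nothing from cottage cheese — only black beans, lentils, tofu. The calcium, carbohydrate, vitamin C requirements are met with equality.
That vertex is x1 = 0.2797, x3 = 1, x4 = 1.625.
Cost = 0.41·0.2797 + 0.3·1 + 0.44·1.625 = 1.1297.

$1.13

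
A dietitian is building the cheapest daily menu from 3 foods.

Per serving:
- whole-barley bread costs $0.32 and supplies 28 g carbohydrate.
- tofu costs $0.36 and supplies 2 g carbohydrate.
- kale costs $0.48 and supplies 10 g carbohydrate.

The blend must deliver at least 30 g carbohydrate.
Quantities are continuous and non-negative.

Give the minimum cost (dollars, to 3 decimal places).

Let x1 = servings of whole-barley bread, x2 = servings of tofu, x3 = servings of kale.
Minimise 0.32x1 + 0.36x2 + 0.48x3 with:
  28x1 + 2x2 + 10x3 ≥ 30   (carbohydrate)
  x1, x2, x3 ≥ 0.
The optimal basis is {whole-barley bread}; tofu, kale drop out. Binding constraint: carbohydrate.
So whole-barley bread = 1.071 servings.
Hence cost = 0.32·1.071 = $0.34272.

$0.343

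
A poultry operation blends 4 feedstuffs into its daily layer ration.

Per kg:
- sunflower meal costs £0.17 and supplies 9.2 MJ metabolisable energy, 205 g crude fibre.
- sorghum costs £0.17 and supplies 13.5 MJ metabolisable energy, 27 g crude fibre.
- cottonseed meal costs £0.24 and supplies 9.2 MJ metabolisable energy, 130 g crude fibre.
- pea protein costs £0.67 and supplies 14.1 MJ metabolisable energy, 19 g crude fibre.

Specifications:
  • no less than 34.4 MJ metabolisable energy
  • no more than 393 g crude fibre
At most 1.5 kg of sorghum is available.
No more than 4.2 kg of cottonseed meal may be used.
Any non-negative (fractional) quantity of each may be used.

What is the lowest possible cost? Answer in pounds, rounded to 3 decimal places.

£0.516

Set it up as a linear program. Let x1 = kg of sunflower meal, x2 = kg of sorghum, x3 = kg of cottonseed meal, x4 = kg of pea protein.
Minimize 0.17x1 + 0.17x2 + 0.24x3 + 0.67x4 with:
  9.2x1 + 13.5x2 + 9.2x3 + 14.1x4 ≥ 34.4   (metabolisable energy)
  205x1 + 27x2 + 130x3 + 19x4 ≤ 393   (crude fibre)
  x2 ≤ 1.5
  x3 ≤ 4.2
  x1, x2, x3, x4 ≥ 0.
The cheapest feasible vertex uses only sunflower meal, sorghum; cottonseed meal, pea protein are not used. The metabolisable energy and the sorghum cap requirements are met with equality.
That vertex is x1 = 1.538, x2 = 1.5.
Cost = 0.17·1.538 + 0.17·1.5 = 0.51646.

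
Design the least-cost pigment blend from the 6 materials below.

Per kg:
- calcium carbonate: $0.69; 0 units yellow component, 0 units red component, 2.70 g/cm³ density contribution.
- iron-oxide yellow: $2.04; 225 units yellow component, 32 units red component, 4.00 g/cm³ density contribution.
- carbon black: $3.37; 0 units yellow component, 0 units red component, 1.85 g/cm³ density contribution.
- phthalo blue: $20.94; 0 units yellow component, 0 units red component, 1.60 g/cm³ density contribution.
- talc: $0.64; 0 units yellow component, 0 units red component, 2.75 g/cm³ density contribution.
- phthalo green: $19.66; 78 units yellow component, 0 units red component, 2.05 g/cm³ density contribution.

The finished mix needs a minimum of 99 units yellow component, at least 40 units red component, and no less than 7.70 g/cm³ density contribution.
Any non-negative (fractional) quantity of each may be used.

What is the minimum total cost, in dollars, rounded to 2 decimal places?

Let x1 = kg of calcium carbonate, x2 = kg of iron-oxide yellow, x3 = kg of carbon black, x4 = kg of phthalo blue, x5 = kg of talc, x6 = kg of phthalo green.
Minimise 0.69x1 + 2.04x2 + 3.37x3 + 20.94x4 + 0.64x5 + 19.66x6 subject to:
  225x2 + 78x6 ≥ 99   (yellow component)
  32x2 ≥ 40   (red component)
  2.7x1 + 4x2 + 1.85x3 + 1.6x4 + 2.75x5 + 2.05x6 ≥ 7.7   (density contribution)
  x1, x2, x3, x4, x5, x6 ≥ 0.
The minimum-cost mix takes nothing from calcium carbonate, carbon black, phthalo blue, phthalo green — only iron-oxide yellow, talc. Binding constraints: red component and density contribution.
So iron-oxide yellow = 1.25 kg, talc = 0.9818 kg.
Total cost: 2.04·1.25 + 0.64·0.9818 = 3.1784.

$3.18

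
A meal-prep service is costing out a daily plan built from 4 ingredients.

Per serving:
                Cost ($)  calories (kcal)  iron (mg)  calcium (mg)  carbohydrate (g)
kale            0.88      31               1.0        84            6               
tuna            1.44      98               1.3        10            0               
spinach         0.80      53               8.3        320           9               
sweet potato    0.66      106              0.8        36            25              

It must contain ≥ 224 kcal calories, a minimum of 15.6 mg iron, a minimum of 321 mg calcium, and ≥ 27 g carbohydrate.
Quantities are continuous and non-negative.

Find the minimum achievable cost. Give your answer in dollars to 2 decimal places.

$2.22

Let x1 = servings of kale, x2 = servings of tuna, x3 = servings of spinach, x4 = servings of sweet potato.
Minimize 0.88x1 + 1.44x2 + 0.8x3 + 0.66x4 with:
  31x1 + 98x2 + 53x3 + 106x4 ≥ 224   (calories)
  1x1 + 1.3x2 + 8.3x3 + 0.8x4 ≥ 15.6   (iron)
  84x1 + 10x2 + 320x3 + 36x4 ≥ 321   (calcium)
  6x1 + 9x3 + 25x4 ≥ 27   (carbohydrate)
  x1, x2, x3, x4 ≥ 0.
At the optimum only spinach, sweet potato are positive (kale, tuna = 0). There the calories and iron constraints are tight.
Solving gives x3 = 1.761, x4 = 1.233.
Cost = 0.8·1.761 + 0.66·1.233 = 2.2226.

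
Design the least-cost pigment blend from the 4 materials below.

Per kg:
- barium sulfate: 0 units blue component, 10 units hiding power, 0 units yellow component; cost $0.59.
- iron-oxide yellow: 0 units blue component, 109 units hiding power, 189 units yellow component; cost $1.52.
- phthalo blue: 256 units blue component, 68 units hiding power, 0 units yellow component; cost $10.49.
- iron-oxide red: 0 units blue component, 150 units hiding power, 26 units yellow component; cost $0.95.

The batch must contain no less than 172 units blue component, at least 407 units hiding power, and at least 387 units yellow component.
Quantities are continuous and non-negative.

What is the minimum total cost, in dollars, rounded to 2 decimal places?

$10.92

Set it up as a linear program. Let x1 = kg of barium sulfate, x2 = kg of iron-oxide yellow, x3 = kg of phthalo blue, x4 = kg of iron-oxide red.
Minimise 0.59x1 + 1.52x2 + 10.49x3 + 0.95x4 subject to:
  256x3 ≥ 172   (blue component)
  10x1 + 109x2 + 68x3 + 150x4 ≥ 407   (hiding power)
  189x2 + 26x4 ≥ 387   (yellow component)
  x1, x2, x3, x4 ≥ 0.
The minimum-cost mix takes nothing from barium sulfate — only iron-oxide yellow, phthalo blue, iron-oxide red. There the blue component, hiding power, yellow component constraints are tight.
Optimal quantities: iron-oxide yellow = 1.907 kg, phthalo blue = 0.6719 kg, iron-oxide red = 1.023 kg.
Hence cost = 1.52·1.907 + 10.49·0.6719 + 0.95·1.023 = $10.9187.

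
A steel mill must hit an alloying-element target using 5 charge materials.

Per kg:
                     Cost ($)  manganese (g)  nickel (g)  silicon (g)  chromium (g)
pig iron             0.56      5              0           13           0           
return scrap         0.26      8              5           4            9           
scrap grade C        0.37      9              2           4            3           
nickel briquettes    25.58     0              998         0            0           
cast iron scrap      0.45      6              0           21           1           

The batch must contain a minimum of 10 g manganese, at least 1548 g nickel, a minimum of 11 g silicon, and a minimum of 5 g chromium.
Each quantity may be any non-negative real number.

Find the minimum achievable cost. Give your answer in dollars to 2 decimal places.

$39.96

Set it up as a linear program. Let x1 = kg of pig iron, x2 = kg of return scrap, x3 = kg of scrap grade C, x4 = kg of nickel briquettes, x5 = kg of cast iron scrap.
min 0.56x1 + 0.26x2 + 0.37x3 + 25.58x4 + 0.45x5 s.t.:
  5x1 + 8x2 + 9x3 + 6x5 ≥ 10   (manganese)
  5x2 + 2x3 + 998x4 ≥ 1548   (nickel)
  13x1 + 4x2 + 4x3 + 21x5 ≥ 11   (silicon)
  9x2 + 3x3 + 1x5 ≥ 5   (chromium)
  x1, x2, x3, x4, x5 ≥ 0.
The minimum-cost mix takes nothing from pig iron, scrap grade C — only return scrap, nickel briquettes, cast iron scrap. There the manganese, nickel, silicon constraints are tight.
So return scrap = 1 kg, nickel briquettes = 1.546 kg, cast iron scrap = 0.3333 kg.
Total cost: 0.26·1 + 25.58·1.546 + 0.45·0.3333 = 39.9567.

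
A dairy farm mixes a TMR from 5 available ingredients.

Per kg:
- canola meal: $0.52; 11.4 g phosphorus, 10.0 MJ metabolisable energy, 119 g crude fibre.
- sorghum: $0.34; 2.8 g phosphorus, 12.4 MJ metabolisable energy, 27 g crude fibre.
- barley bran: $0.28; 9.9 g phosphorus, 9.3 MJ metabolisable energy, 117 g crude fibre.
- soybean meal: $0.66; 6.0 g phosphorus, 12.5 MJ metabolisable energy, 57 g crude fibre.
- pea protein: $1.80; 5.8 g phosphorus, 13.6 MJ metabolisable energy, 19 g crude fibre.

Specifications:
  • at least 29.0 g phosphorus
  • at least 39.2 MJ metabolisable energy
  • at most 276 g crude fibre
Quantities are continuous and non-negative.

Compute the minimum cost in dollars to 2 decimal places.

$2.42

Set it up as a linear program. Let x1 = kg of canola meal, x2 = kg of sorghum, x3 = kg of barley bran, x4 = kg of soybean meal, x5 = kg of pea protein.
Minimise 0.52x1 + 0.34x2 + 0.28x3 + 0.66x4 + 1.8x5 with:
  11.4x1 + 2.8x2 + 9.9x3 + 6x4 + 5.8x5 ≥ 29   (phosphorus)
  10x1 + 12.4x2 + 9.3x3 + 12.5x4 + 13.6x5 ≥ 39.2   (metabolisable energy)
  119x1 + 27x2 + 117x3 + 57x4 + 19x5 ≤ 276   (crude fibre)
  x1, x2, x3, x4, x5 ≥ 0.
At the optimum only canola meal, sorghum, pea protein are positive (barley bran, soybean meal = 0). Binding constraints: phosphorus, metabolisable energy, crude fibre.
That vertex is x1 = 2.026, x2 = 0.8734, x5 = 0.5963.
Cost = 0.52·2.026 + 0.34·0.8734 + 1.8·0.5963 = 2.4238.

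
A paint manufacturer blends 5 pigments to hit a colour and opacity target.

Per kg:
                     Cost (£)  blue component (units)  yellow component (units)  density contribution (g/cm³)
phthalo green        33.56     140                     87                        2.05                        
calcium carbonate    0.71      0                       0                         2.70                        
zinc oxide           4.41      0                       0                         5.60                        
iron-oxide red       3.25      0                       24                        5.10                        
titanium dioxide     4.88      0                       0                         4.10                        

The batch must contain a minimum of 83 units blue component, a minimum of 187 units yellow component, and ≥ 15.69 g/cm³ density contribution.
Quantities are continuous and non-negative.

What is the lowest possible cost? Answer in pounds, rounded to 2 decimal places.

Let x1 = kg of phthalo green, x2 = kg of calcium carbonate, x3 = kg of zinc oxide, x4 = kg of iron-oxide red, x5 = kg of titanium dioxide.
Minimise 33.56x1 + 0.71x2 + 4.41x3 + 3.25x4 + 4.88x5 s.t.:
  140x1 ≥ 83   (blue component)
  87x1 + 24x4 ≥ 187   (yellow component)
  2.05x1 + 2.7x2 + 5.6x3 + 5.1x4 + 4.1x5 ≥ 15.69   (density contribution)
  x1, x2, x3, x4, x5 ≥ 0.
The cheapest feasible vertex uses only phthalo green, iron-oxide red; calcium carbonate, zinc oxide, titanium dioxide are not used. There the blue component and yellow component constraints are tight.
So phthalo green = 0.59286 kg, iron-oxide red = 5.6426 kg.
Total cost: 33.56·0.59286 + 3.25·5.6426 = 38.2348.

£38.23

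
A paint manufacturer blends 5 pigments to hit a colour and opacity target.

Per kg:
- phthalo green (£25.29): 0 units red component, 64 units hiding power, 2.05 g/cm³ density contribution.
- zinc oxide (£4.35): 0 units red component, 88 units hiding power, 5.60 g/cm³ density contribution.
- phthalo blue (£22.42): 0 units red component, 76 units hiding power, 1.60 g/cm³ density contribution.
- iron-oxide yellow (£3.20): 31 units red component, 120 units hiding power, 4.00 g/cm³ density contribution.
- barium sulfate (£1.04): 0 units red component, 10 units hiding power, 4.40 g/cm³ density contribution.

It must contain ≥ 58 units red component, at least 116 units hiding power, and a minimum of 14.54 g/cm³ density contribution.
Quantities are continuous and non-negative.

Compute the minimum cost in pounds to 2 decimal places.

Let x1 = kg of phthalo green, x2 = kg of zinc oxide, x3 = kg of phthalo blue, x4 = kg of iron-oxide yellow, x5 = kg of barium sulfate.
Minimize 25.29x1 + 4.35x2 + 22.42x3 + 3.2x4 + 1.04x5 subject to:
  31x4 ≥ 58   (red component)
  64x1 + 88x2 + 76x3 + 120x4 + 10x5 ≥ 116   (hiding power)
  2.05x1 + 5.6x2 + 1.6x3 + 4x4 + 4.4x5 ≥ 14.54   (density contribution)
  x1, x2, x3, x4, x5 ≥ 0.
The cheapest feasible vertex uses only iron-oxide yellow, barium sulfate; phthalo green, zinc oxide, phthalo blue are not used. Binding constraints: red component and density contribution.
Optimal quantities: iron-oxide yellow = 1.87097 kg, barium sulfate = 1.60367 kg.
Hence cost = 3.2·1.87097 + 1.04·1.60367 = £7.6549.

£7.65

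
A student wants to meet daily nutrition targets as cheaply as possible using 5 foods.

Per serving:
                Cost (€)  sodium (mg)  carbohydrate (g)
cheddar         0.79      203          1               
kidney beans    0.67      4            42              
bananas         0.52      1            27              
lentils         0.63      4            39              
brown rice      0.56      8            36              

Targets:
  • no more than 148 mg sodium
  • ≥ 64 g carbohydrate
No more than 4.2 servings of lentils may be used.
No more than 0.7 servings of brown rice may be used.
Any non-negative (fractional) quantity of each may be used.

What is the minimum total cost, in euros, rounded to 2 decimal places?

€1.01

Set it up as a linear program. Let x1 = servings of cheddar, x2 = servings of kidney beans, x3 = servings of bananas, x4 = servings of lentils, x5 = servings of brown rice.
min 0.79x1 + 0.67x2 + 0.52x3 + 0.63x4 + 0.56x5 s.t.:
  203x1 + 4x2 + 1x3 + 4x4 + 8x5 ≤ 148   (sodium)
  1x1 + 42x2 + 27x3 + 39x4 + 36x5 ≥ 64   (carbohydrate)
  x4 ≤ 4.2
  x5 ≤ 0.7
  x1, x2, x3, x4, x5 ≥ 0.
The cheapest feasible vertex uses only kidney beans, brown rice; cheddar, bananas, lentils are not used. The carbohydrate and the brown rice cap requirements are met with equality.
Optimal quantities: kidney beans = 0.9238 servings, brown rice = 0.7 servings.
Hence cost = 0.67·0.9238 + 0.56·0.7 = €1.0109.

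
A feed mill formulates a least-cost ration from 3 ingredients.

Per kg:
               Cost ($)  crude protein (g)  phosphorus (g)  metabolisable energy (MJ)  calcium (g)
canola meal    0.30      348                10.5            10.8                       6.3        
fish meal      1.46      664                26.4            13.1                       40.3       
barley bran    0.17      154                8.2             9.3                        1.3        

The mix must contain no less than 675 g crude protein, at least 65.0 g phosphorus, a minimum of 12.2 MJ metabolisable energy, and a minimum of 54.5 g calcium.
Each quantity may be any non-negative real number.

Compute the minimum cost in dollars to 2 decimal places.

$2.30

Let x1 = kg of canola meal, x2 = kg of fish meal, x3 = kg of barley bran.
Minimize 0.3x1 + 1.46x2 + 0.17x3 with:
  348x1 + 664x2 + 154x3 ≥ 675   (crude protein)
  10.5x1 + 26.4x2 + 8.2x3 ≥ 65   (phosphorus)
  10.8x1 + 13.1x2 + 9.3x3 ≥ 12.2   (metabolisable energy)
  6.3x1 + 40.3x2 + 1.3x3 ≥ 54.5   (calcium)
  x1, x2, x3 ≥ 0.
The cheapest feasible vertex uses only canola meal, fish meal; barley bran is not used. The phosphorus and calcium requirements are met with equality.
That vertex is x1 = 4.597, x2 = 0.6337.
Hence cost = 0.3·4.597 + 1.46·0.6337 = $2.3043.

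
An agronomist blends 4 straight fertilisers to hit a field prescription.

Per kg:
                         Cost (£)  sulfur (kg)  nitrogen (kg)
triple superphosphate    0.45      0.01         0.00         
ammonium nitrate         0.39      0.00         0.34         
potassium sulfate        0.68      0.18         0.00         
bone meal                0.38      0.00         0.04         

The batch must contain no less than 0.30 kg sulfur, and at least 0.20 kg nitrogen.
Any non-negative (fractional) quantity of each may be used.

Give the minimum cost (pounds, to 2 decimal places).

Let x1 = kg of triple superphosphate, x2 = kg of ammonium nitrate, x3 = kg of potassium sulfate, x4 = kg of bone meal.
min 0.45x1 + 0.39x2 + 0.68x3 + 0.38x4 with:
  0.01x1 + 0.18x3 ≥ 0.3   (sulfur)
  0.34x2 + 0.04x4 ≥ 0.2   (nitrogen)
  x1, x2, x3, x4 ≥ 0.
At the optimum only ammonium nitrate, potassium sulfate are positive (triple superphosphate, bone meal = 0). The sulfur and nitrogen requirements are met with equality.
Solving gives x2 = 0.5882, x3 = 1.667.
Objective = 0.39·0.5882 + 0.68·1.667 = 1.3630.

£1.36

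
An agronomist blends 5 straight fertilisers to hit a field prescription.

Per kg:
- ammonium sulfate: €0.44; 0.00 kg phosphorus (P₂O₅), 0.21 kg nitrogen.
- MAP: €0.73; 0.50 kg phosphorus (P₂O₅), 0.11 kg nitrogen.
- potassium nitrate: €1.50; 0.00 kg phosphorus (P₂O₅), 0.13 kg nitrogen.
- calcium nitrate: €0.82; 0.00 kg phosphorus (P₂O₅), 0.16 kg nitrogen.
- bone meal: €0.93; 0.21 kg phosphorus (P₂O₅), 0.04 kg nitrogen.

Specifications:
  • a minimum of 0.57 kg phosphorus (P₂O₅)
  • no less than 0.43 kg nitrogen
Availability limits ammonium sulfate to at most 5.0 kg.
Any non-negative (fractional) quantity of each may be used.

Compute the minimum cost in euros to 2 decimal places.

€1.47

Let x1 = kg of ammonium sulfate, x2 = kg of MAP, x3 = kg of potassium nitrate, x4 = kg of calcium nitrate, x5 = kg of bone meal.
Minimise 0.44x1 + 0.73x2 + 1.5x3 + 0.82x4 + 0.93x5 with:
  0.5x2 + 0.21x5 ≥ 0.57   (phosphorus (P₂O₅))
  0.21x1 + 0.11x2 + 0.13x3 + 0.16x4 + 0.04x5 ≥ 0.43   (nitrogen)
  x1 ≤ 5
  x1, x2, x3, x4, x5 ≥ 0.
The minimum-cost mix takes nothing from potassium nitrate, calcium nitrate, bone meal — only ammonium sulfate, MAP. Binding constraints: phosphorus (P₂O₅) and nitrogen.
That vertex is x1 = 1.45, x2 = 1.14.
Cost = 0.44·1.45 + 0.73·1.14 = 1.4702.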